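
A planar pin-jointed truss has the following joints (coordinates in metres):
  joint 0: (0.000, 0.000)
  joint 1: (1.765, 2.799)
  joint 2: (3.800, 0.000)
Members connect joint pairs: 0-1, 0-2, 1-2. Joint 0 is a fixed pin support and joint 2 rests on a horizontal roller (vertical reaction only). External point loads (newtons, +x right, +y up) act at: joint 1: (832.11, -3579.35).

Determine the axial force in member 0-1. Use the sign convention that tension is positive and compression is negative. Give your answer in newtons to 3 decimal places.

-1541.516

N=3 nodes, M=3 members, R=3 reactions → 2N=6, M+R=6
member 0 (0-1): L=3.3090, (cx,cy)=(0.5334,0.8459)
member 1 (0-2): L=3.8000, (cx,cy)=(1.0000,0.0000)
member 2 (1-2): L=3.4606, (cx,cy)=(0.5881,-0.8088)
solve A·x = −loads:
  F[0-1] = -1541.5164 N (compression)
  F[0-2] = +1654.3398 N (tension)
  F[1-2] = -2813.2571 N (compression)
  Rx@0 = -832.1100 N
  Ry@0 = +1303.9214 N
  Ry@2 = +2275.4286 N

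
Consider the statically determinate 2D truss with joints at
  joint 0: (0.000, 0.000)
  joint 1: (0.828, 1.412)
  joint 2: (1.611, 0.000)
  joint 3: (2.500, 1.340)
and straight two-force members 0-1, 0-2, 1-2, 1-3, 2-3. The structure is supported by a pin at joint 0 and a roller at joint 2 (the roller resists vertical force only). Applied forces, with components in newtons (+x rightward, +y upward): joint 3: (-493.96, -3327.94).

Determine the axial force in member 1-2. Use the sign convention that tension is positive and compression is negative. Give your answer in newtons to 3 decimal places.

N=4 nodes, M=5 members, R=3 reactions → 2N=8, M+R=8
member 0 (0-1): L=1.6369, (cx,cy)=(0.5058,0.8626)
member 1 (0-2): L=1.6110, (cx,cy)=(1.0000,0.0000)
member 2 (1-2): L=1.6146, (cx,cy)=(0.4850,-0.8745)
member 3 (1-3): L=1.6735, (cx,cy)=(0.9991,-0.0430)
member 4 (2-3): L=1.6081, (cx,cy)=(0.5528,0.8333)
solve A·x = −loads:
  F[0-1] = +1652.6244 N (tension)
  F[0-2] = -1329.9317 N (compression)
  F[1-2] = -1712.1621 N (compression)
  F[1-3] = +1667.8446 N (tension)
  F[2-3] = -3907.6167 N (compression)
  Rx@0 = +493.9600 N
  Ry@0 = -1425.5942 N
  Ry@2 = +4753.5342 N

-1712.162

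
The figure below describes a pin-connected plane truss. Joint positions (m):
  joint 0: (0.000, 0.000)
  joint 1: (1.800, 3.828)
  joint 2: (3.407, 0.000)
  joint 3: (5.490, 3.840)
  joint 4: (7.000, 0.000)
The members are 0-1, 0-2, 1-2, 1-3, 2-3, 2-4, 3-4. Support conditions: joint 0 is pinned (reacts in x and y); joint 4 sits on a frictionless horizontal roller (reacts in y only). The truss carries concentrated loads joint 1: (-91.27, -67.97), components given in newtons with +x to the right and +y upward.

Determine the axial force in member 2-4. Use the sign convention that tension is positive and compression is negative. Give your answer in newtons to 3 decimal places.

N=5 nodes, M=7 members, R=3 reactions → 2N=10, M+R=10
member 0 (0-1): L=4.2301, (cx,cy)=(0.4255,0.9049)
member 1 (0-2): L=3.4070, (cx,cy)=(1.0000,0.0000)
member 2 (1-2): L=4.1516, (cx,cy)=(0.3871,-0.9220)
member 3 (1-3): L=3.6900, (cx,cy)=(1.0000,0.0033)
member 4 (2-3): L=4.3686, (cx,cy)=(0.4768,0.8790)
member 5 (2-4): L=3.5930, (cx,cy)=(1.0000,0.0000)
member 6 (3-4): L=4.1262, (cx,cy)=(0.3660,-0.9306)
solve A·x = −loads:
  F[0-1] = -110.9497 N (compression)
  F[0-2] = -44.0583 N (compression)
  F[1-2] = +35.2829 N (tension)
  F[1-3] = +30.4012 N (tension)
  F[2-3] = -37.0106 N (compression)
  F[2-4] = -12.7539 N (compression)
  F[3-4] = +34.8511 N (tension)
  Rx@0 = +91.2700 N
  Ry@0 = +100.4037 N
  Ry@4 = -32.4337 N

-12.754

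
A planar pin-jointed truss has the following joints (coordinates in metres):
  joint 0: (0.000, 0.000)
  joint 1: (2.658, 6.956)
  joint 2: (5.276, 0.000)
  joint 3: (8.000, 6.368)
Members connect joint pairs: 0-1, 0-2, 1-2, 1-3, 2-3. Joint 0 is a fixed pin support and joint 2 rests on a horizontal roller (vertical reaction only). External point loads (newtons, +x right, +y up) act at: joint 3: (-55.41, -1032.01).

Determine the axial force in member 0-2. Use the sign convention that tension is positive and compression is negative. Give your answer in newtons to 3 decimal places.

-233.456

N=4 nodes, M=5 members, R=3 reactions → 2N=8, M+R=8
member 0 (0-1): L=7.4465, (cx,cy)=(0.3569,0.9341)
member 1 (0-2): L=5.2760, (cx,cy)=(1.0000,0.0000)
member 2 (1-2): L=7.4324, (cx,cy)=(0.3522,-0.9359)
member 3 (1-3): L=5.3743, (cx,cy)=(0.9940,-0.1094)
member 4 (2-3): L=6.9262, (cx,cy)=(0.3933,0.9194)
solve A·x = −loads:
  F[0-1] = +498.8071 N (tension)
  F[0-2] = -233.4565 N (compression)
  F[1-2] = -541.2179 N (compression)
  F[1-3] = +370.9138 N (tension)
  F[2-3] = -1078.3266 N (compression)
  Rx@0 = +55.4100 N
  Ry@0 = -465.9485 N
  Ry@2 = +1497.9585 N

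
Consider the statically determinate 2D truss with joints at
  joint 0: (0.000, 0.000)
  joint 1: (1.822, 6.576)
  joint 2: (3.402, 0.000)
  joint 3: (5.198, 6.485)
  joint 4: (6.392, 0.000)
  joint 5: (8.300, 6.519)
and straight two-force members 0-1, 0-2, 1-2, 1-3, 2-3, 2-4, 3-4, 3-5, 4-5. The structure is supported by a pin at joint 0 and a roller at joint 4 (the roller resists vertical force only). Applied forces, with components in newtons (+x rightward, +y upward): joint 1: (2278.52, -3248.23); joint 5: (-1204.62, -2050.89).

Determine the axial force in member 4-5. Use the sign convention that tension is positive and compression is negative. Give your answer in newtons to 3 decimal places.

-2130.004

N=6 nodes, M=9 members, R=3 reactions → 2N=12, M+R=12
member 0 (0-1): L=6.8237, (cx,cy)=(0.2670,0.9637)
member 1 (0-2): L=3.4020, (cx,cy)=(1.0000,0.0000)
member 2 (1-2): L=6.7631, (cx,cy)=(0.2336,-0.9723)
member 3 (1-3): L=3.3772, (cx,cy)=(0.9996,-0.0269)
member 4 (2-3): L=6.7291, (cx,cy)=(0.2669,0.9637)
member 5 (2-4): L=2.9900, (cx,cy)=(1.0000,0.0000)
member 6 (3-4): L=6.5940, (cx,cy)=(0.1811,-0.9835)
member 7 (3-5): L=3.1022, (cx,cy)=(0.9999,0.0110)
member 8 (4-5): L=6.7925, (cx,cy)=(0.2809,0.9597)
solve A·x = −loads:
  F[0-1] = -617.0008 N (compression)
  F[0-2] = +1238.6447 N (tension)
  F[1-2] = -2678.7668 N (compression)
  F[1-3] = -1818.1140 N (compression)
  F[2-3] = +2702.6827 N (tension)
  F[2-4] = -108.5130 N (compression)
  F[3-4] = -2704.9902 N (compression)
  F[3-5] = -606.3410 N (compression)
  F[4-5] = -2130.0040 N (compression)
  Rx@0 = -1073.9000 N
  Ry@0 = +594.6000 N
  Ry@4 = +4704.5200 N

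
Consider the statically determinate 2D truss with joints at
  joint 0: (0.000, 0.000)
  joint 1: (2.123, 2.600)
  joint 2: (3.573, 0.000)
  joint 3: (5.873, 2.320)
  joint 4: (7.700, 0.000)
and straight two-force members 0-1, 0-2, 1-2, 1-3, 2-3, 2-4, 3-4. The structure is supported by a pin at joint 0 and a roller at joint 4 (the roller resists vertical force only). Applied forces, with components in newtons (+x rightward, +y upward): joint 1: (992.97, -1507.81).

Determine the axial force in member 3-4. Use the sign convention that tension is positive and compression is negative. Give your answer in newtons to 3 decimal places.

-955.930

N=5 nodes, M=7 members, R=3 reactions → 2N=10, M+R=10
member 0 (0-1): L=3.3567, (cx,cy)=(0.6325,0.7746)
member 1 (0-2): L=3.5730, (cx,cy)=(1.0000,0.0000)
member 2 (1-2): L=2.9770, (cx,cy)=(0.4871,-0.8734)
member 3 (1-3): L=3.7604, (cx,cy)=(0.9972,-0.0745)
member 4 (2-3): L=3.2669, (cx,cy)=(0.7040,0.7102)
member 5 (2-4): L=4.1270, (cx,cy)=(1.0000,0.0000)
member 6 (3-4): L=2.9530, (cx,cy)=(0.6187,-0.7856)
solve A·x = −loads:
  F[0-1] = -977.0403 N (compression)
  F[0-2] = +1610.9236 N (tension)
  F[1-2] = -753.5651 N (compression)
  F[1-3] = -1247.3485 N (compression)
  F[2-3] = +926.7424 N (tension)
  F[2-4] = +591.4230 N (tension)
  F[3-4] = -955.9300 N (compression)
  Rx@0 = -992.9700 N
  Ry@0 = +756.7967 N
  Ry@4 = +751.0133 N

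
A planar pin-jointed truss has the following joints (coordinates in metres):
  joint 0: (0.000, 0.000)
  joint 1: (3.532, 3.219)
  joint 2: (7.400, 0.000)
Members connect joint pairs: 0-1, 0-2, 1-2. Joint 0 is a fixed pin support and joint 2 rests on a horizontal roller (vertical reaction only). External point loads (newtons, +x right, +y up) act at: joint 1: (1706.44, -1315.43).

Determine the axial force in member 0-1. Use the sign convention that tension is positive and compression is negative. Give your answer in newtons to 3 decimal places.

N=3 nodes, M=3 members, R=3 reactions → 2N=6, M+R=6
member 0 (0-1): L=4.7788, (cx,cy)=(0.7391,0.6736)
member 1 (0-2): L=7.4000, (cx,cy)=(1.0000,0.0000)
member 2 (1-2): L=5.0322, (cx,cy)=(0.7686,-0.6397)
solve A·x = −loads:
  F[0-1] = +81.2391 N (tension)
  F[0-2] = +1646.3965 N (tension)
  F[1-2] = -2141.9476 N (compression)
  Rx@0 = -1706.4400 N
  Ry@0 = -54.7226 N
  Ry@2 = +1370.1526 N

81.239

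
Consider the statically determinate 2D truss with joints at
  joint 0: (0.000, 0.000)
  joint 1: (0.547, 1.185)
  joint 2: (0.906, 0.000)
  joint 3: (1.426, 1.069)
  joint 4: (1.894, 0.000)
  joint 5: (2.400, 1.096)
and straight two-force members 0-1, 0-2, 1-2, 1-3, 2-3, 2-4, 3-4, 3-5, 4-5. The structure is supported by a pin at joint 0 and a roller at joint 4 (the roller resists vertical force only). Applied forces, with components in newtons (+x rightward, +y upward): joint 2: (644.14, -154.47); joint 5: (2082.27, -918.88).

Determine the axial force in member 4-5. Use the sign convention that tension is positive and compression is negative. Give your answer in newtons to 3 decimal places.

N=6 nodes, M=9 members, R=3 reactions → 2N=12, M+R=12
member 0 (0-1): L=1.3052, (cx,cy)=(0.4191,0.9079)
member 1 (0-2): L=0.9060, (cx,cy)=(1.0000,0.0000)
member 2 (1-2): L=1.2382, (cx,cy)=(0.2899,-0.9570)
member 3 (1-3): L=0.8866, (cx,cy)=(0.9914,-0.1308)
member 4 (2-3): L=1.1888, (cx,cy)=(0.4374,0.8993)
member 5 (2-4): L=0.9880, (cx,cy)=(1.0000,0.0000)
member 6 (3-4): L=1.1670, (cx,cy)=(0.4010,-0.9161)
member 7 (3-5): L=0.9744, (cx,cy)=(0.9996,0.0277)
member 8 (4-5): L=1.2072, (cx,cy)=(0.4192,0.9079)
solve A·x = −loads:
  F[0-1] = +1508.7553 N (tension)
  F[0-2] = +2094.0804 N (tension)
  F[1-2] = -1581.7704 N (compression)
  F[1-3] = +1100.4071 N (tension)
  F[2-3] = +1855.2011 N (tension)
  F[2-4] = +179.8030 N (tension)
  F[3-4] = -1587.1707 N (compression)
  F[3-5] = +2539.9670 N (tension)
  F[4-5] = -1089.6033 N (compression)
  Rx@0 = -2726.4100 N
  Ry@0 = -1369.8547 N
  Ry@4 = +2443.2047 N

-1089.603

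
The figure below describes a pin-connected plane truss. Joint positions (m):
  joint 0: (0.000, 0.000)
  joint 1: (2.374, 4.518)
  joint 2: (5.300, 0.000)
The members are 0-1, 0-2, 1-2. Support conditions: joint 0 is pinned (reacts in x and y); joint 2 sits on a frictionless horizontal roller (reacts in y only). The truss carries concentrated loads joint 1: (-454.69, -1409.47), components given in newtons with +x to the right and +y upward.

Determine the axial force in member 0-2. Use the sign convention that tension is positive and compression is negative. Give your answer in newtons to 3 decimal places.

157.850

N=3 nodes, M=3 members, R=3 reactions → 2N=6, M+R=6
member 0 (0-1): L=5.1037, (cx,cy)=(0.4651,0.8852)
member 1 (0-2): L=5.3000, (cx,cy)=(1.0000,0.0000)
member 2 (1-2): L=5.3827, (cx,cy)=(0.5436,-0.8394)
solve A·x = −loads:
  F[0-1] = -1316.8693 N (compression)
  F[0-2] = +157.8501 N (tension)
  F[1-2] = -290.3844 N (compression)
  Rx@0 = +454.6900 N
  Ry@0 = +1165.7356 N
  Ry@2 = +243.7344 N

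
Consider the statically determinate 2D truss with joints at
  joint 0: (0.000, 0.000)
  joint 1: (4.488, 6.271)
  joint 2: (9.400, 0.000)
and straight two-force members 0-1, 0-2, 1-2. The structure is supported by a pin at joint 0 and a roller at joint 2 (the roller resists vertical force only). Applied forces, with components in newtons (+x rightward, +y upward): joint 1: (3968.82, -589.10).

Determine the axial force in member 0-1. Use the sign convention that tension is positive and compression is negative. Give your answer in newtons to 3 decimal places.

2877.370

N=3 nodes, M=3 members, R=3 reactions → 2N=6, M+R=6
member 0 (0-1): L=7.7115, (cx,cy)=(0.5820,0.8132)
member 1 (0-2): L=9.4000, (cx,cy)=(1.0000,0.0000)
member 2 (1-2): L=7.9658, (cx,cy)=(0.6166,-0.7872)
solve A·x = −loads:
  F[0-1] = +2877.3701 N (tension)
  F[0-2] = +2294.2302 N (tension)
  F[1-2] = -3720.5347 N (compression)
  Rx@0 = -3968.8200 N
  Ry@0 = -2339.8735 N
  Ry@2 = +2928.9735 N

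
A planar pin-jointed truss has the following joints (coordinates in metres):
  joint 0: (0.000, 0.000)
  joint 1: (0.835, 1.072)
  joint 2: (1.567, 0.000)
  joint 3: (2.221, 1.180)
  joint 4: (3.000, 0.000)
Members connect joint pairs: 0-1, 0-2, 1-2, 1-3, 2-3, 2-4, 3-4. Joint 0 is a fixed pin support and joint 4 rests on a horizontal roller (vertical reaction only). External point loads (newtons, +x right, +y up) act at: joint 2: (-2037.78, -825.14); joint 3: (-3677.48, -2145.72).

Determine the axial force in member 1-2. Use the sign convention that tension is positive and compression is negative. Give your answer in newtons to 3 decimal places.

N=5 nodes, M=7 members, R=3 reactions → 2N=10, M+R=10
member 0 (0-1): L=1.3588, (cx,cy)=(0.6145,0.7889)
member 1 (0-2): L=1.5670, (cx,cy)=(1.0000,0.0000)
member 2 (1-2): L=1.2981, (cx,cy)=(0.5639,-0.8258)
member 3 (1-3): L=1.3902, (cx,cy)=(0.9970,0.0777)
member 4 (2-3): L=1.3491, (cx,cy)=(0.4848,0.8746)
member 5 (2-4): L=1.4330, (cx,cy)=(1.0000,0.0000)
member 6 (3-4): L=1.4139, (cx,cy)=(0.5509,-0.8345)
solve A·x = −loads:
  F[0-1] = -3039.3463 N (compression)
  F[0-2] = -3847.5790 N (compression)
  F[1-2] = +2589.4633 N (tension)
  F[1-3] = -3337.9943 N (compression)
  F[2-3] = -1501.5577 N (compression)
  F[2-4] = +378.3238 N (tension)
  F[3-4] = -686.6869 N (compression)
  Rx@0 = +5715.2600 N
  Ry@0 = +2397.7893 N
  Ry@4 = +573.0707 N

2589.463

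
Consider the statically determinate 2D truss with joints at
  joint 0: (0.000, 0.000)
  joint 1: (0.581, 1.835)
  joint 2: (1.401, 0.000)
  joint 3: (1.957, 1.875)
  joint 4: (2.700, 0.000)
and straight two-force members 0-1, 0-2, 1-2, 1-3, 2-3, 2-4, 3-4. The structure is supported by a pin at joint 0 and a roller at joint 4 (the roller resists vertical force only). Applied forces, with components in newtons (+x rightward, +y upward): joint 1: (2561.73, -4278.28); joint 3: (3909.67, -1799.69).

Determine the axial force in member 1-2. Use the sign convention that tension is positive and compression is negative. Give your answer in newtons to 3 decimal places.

N=5 nodes, M=7 members, R=3 reactions → 2N=10, M+R=10
member 0 (0-1): L=1.9248, (cx,cy)=(0.3019,0.9534)
member 1 (0-2): L=1.4010, (cx,cy)=(1.0000,0.0000)
member 2 (1-2): L=2.0099, (cx,cy)=(0.4080,-0.9130)
member 3 (1-3): L=1.3766, (cx,cy)=(0.9996,0.0291)
member 4 (2-3): L=1.9557, (cx,cy)=(0.2843,0.9587)
member 5 (2-4): L=1.2990, (cx,cy)=(1.0000,0.0000)
member 6 (3-4): L=2.0168, (cx,cy)=(0.3684,-0.9297)
solve A·x = −loads:
  F[0-1] = +632.6823 N (tension)
  F[0-2] = +6280.4233 N (tension)
  F[1-2] = -5352.6229 N (compression)
  F[1-3] = -187.0469 N (compression)
  F[2-3] = +5097.2164 N (tension)
  F[2-4] = +2647.5133 N (tension)
  F[3-4] = -7186.5825 N (compression)
  Rx@0 = -6471.4000 N
  Ry@0 = -603.1707 N
  Ry@4 = +6681.1407 N

-5352.623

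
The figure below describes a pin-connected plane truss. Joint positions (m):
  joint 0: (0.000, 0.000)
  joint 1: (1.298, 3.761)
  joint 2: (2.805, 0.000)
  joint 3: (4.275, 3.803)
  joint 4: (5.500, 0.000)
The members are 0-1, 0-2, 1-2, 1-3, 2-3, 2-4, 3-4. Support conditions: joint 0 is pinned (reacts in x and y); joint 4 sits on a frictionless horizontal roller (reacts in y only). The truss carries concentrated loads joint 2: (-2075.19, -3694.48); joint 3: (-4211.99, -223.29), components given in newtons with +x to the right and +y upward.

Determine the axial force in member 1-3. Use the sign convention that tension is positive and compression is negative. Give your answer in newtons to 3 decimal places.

N=5 nodes, M=7 members, R=3 reactions → 2N=10, M+R=10
member 0 (0-1): L=3.9787, (cx,cy)=(0.3262,0.9453)
member 1 (0-2): L=2.8050, (cx,cy)=(1.0000,0.0000)
member 2 (1-2): L=4.0517, (cx,cy)=(0.3719,-0.9283)
member 3 (1-3): L=2.9773, (cx,cy)=(0.9999,0.0141)
member 4 (2-3): L=4.0772, (cx,cy)=(0.3605,0.9327)
member 5 (2-4): L=2.6950, (cx,cy)=(1.0000,0.0000)
member 6 (3-4): L=3.9954, (cx,cy)=(0.3066,-0.9518)
solve A·x = −loads:
  F[0-1] = -5048.6521 N (compression)
  F[0-2] = -4640.1151 N (compression)
  F[1-2] = +5087.4953 N (tension)
  F[1-3] = -3539.6795 N (compression)
  F[2-3] = -1102.1400 N (compression)
  F[2-4] = -275.2973 N (compression)
  F[3-4] = +897.9021 N (tension)
  Rx@0 = +6287.1800 N
  Ry@0 = +4772.4276 N
  Ry@4 = -854.6576 N

-3539.679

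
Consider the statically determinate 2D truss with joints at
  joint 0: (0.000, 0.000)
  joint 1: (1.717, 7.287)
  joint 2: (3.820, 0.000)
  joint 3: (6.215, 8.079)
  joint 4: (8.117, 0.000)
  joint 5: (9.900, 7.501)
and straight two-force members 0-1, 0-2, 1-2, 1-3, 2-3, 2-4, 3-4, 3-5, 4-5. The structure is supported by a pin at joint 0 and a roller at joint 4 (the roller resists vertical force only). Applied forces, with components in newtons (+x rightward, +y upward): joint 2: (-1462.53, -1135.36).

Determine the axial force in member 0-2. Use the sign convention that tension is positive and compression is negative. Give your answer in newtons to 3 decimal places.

N=6 nodes, M=9 members, R=3 reactions → 2N=12, M+R=12
member 0 (0-1): L=7.4866, (cx,cy)=(0.2293,0.9733)
member 1 (0-2): L=3.8200, (cx,cy)=(1.0000,0.0000)
member 2 (1-2): L=7.5844, (cx,cy)=(0.2773,-0.9608)
member 3 (1-3): L=4.5672, (cx,cy)=(0.9848,0.1734)
member 4 (2-3): L=8.4265, (cx,cy)=(0.2842,0.9588)
member 5 (2-4): L=4.2970, (cx,cy)=(1.0000,0.0000)
member 6 (3-4): L=8.2999, (cx,cy)=(0.2292,-0.9734)
member 7 (3-5): L=3.7301, (cx,cy)=(0.9879,-0.1550)
member 8 (4-5): L=7.7100, (cx,cy)=(0.2313,0.9729)
solve A·x = −loads:
  F[0-1] = -617.4993 N (compression)
  F[0-2] = -1320.9099 N (compression)
  F[1-2] = +570.6189 N (tension)
  F[1-3] = -304.4539 N (compression)
  F[2-3] = +612.3705 N (tension)
  F[2-4] = +125.7924 N (tension)
  F[3-4] = -548.9276 N (compression)
  F[3-5] = -0.0000 N (tension)
  F[4-5] = +0.0000 N (tension)
  Rx@0 = +1462.5300 N
  Ry@0 = +601.0400 N
  Ry@4 = +534.3200 N

-1320.910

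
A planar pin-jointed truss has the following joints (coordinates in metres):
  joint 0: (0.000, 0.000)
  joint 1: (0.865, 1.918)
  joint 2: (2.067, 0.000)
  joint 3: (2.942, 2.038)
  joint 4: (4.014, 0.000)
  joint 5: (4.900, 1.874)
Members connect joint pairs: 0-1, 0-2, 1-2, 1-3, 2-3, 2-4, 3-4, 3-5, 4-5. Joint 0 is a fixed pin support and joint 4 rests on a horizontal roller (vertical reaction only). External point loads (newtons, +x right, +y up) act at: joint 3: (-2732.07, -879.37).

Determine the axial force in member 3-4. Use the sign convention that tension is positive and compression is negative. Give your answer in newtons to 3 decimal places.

N=6 nodes, M=9 members, R=3 reactions → 2N=12, M+R=12
member 0 (0-1): L=2.1040, (cx,cy)=(0.4111,0.9116)
member 1 (0-2): L=2.0670, (cx,cy)=(1.0000,0.0000)
member 2 (1-2): L=2.2635, (cx,cy)=(0.5310,-0.8474)
member 3 (1-3): L=2.0805, (cx,cy)=(0.9983,0.0577)
member 4 (2-3): L=2.2179, (cx,cy)=(0.3945,0.9189)
member 5 (2-4): L=1.9470, (cx,cy)=(1.0000,0.0000)
member 6 (3-4): L=2.3027, (cx,cy)=(0.4655,-0.8850)
member 7 (3-5): L=1.9649, (cx,cy)=(0.9965,-0.0835)
member 8 (4-5): L=2.0729, (cx,cy)=(0.4274,0.9041)
solve A·x = −loads:
  F[0-1] = -1779.3041 N (compression)
  F[0-2] = -2000.5705 N (compression)
  F[1-2] = +1799.1590 N (tension)
  F[1-3] = -1689.7219 N (compression)
  F[2-3] = -1659.0935 N (compression)
  F[2-4] = -390.6193 N (compression)
  F[3-4] = +839.0821 N (tension)
  F[3-5] = +0.0000 N (tension)
  F[4-5] = -0.0000 N (compression)
  Rx@0 = +2732.0700 N
  Ry@0 = +1621.9839 N
  Ry@4 = -742.6139 N

839.082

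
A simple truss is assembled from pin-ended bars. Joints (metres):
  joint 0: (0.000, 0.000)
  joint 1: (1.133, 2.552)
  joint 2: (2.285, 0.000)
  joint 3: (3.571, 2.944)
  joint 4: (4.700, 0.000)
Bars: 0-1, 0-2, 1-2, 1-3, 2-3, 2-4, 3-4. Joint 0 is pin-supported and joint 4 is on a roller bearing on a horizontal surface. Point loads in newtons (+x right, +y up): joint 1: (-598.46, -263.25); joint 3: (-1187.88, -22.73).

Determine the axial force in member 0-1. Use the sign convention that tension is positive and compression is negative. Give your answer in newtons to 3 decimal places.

-1394.207

N=5 nodes, M=7 members, R=3 reactions → 2N=10, M+R=10
member 0 (0-1): L=2.7922, (cx,cy)=(0.4058,0.9140)
member 1 (0-2): L=2.2850, (cx,cy)=(1.0000,0.0000)
member 2 (1-2): L=2.8000, (cx,cy)=(0.4114,-0.9114)
member 3 (1-3): L=2.4693, (cx,cy)=(0.9873,0.1587)
member 4 (2-3): L=3.2126, (cx,cy)=(0.4003,0.9164)
member 5 (2-4): L=2.4150, (cx,cy)=(1.0000,0.0000)
member 6 (3-4): L=3.1531, (cx,cy)=(0.3581,-0.9337)
solve A·x = −loads:
  F[0-1] = -1394.2070 N (compression)
  F[0-2] = -1220.6086 N (compression)
  F[1-2] = +1039.5748 N (tension)
  F[1-3] = -400.0606 N (compression)
  F[2-3] = -1033.9639 N (compression)
  F[2-4] = -379.0007 N (compression)
  F[3-4] = +1058.4689 N (tension)
  Rx@0 = +1786.3400 N
  Ry@0 = +1274.2688 N
  Ry@4 = -988.2888 N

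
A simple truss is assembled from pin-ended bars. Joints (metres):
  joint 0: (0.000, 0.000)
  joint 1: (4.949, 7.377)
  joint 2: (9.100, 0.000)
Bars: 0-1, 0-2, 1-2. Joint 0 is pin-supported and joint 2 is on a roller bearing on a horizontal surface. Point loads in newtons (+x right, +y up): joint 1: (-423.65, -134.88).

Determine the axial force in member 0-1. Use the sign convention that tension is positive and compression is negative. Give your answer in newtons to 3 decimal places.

-487.650

N=3 nodes, M=3 members, R=3 reactions → 2N=6, M+R=6
member 0 (0-1): L=8.8833, (cx,cy)=(0.5571,0.8304)
member 1 (0-2): L=9.1000, (cx,cy)=(1.0000,0.0000)
member 2 (1-2): L=8.4647, (cx,cy)=(0.4904,-0.8715)
solve A·x = −loads:
  F[0-1] = -487.6496 N (compression)
  F[0-2] = -151.9737 N (compression)
  F[1-2] = +309.9035 N (tension)
  Rx@0 = +423.6500 N
  Ry@0 = +404.9619 N
  Ry@2 = -270.0819 N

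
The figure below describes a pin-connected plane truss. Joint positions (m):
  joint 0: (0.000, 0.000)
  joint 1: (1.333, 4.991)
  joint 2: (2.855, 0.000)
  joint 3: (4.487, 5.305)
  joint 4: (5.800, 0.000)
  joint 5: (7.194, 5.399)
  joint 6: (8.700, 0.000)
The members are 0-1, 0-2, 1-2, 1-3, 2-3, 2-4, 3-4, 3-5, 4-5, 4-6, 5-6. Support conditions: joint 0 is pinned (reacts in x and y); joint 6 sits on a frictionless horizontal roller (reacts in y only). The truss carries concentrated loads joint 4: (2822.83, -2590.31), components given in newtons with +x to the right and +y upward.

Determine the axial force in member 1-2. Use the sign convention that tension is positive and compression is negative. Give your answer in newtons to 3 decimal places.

N=7 nodes, M=11 members, R=3 reactions → 2N=14, M+R=14
member 0 (0-1): L=5.1659, (cx,cy)=(0.2580,0.9661)
member 1 (0-2): L=2.8550, (cx,cy)=(1.0000,0.0000)
member 2 (1-2): L=5.2179, (cx,cy)=(0.2917,-0.9565)
member 3 (1-3): L=3.1696, (cx,cy)=(0.9951,0.0991)
member 4 (2-3): L=5.5504, (cx,cy)=(0.2940,0.9558)
member 5 (2-4): L=2.9450, (cx,cy)=(1.0000,0.0000)
member 6 (3-4): L=5.4651, (cx,cy)=(0.2403,-0.9707)
member 7 (3-5): L=2.7086, (cx,cy)=(0.9994,0.0347)
member 8 (4-5): L=5.5761, (cx,cy)=(0.2500,0.9682)
member 9 (4-6): L=2.9000, (cx,cy)=(1.0000,0.0000)
member 10 (5-6): L=5.6051, (cx,cy)=(0.2687,-0.9632)
solve A·x = −loads:
  F[0-1] = -893.7016 N (compression)
  F[0-2] = +3053.4373 N (tension)
  F[1-2] = +852.7988 N (tension)
  F[1-3] = -481.7280 N (compression)
  F[2-3] = -853.4403 N (compression)
  F[2-4] = +3553.1298 N (tension)
  F[3-4] = +856.0079 N (tension)
  F[3-5] = -936.5224 N (compression)
  F[4-5] = +1817.0727 N (tension)
  F[4-6] = +481.6950 N (tension)
  F[5-6] = -1792.7971 N (compression)
  Rx@0 = -2822.8300 N
  Ry@0 = +863.4367 N
  Ry@6 = +1726.8733 N

852.799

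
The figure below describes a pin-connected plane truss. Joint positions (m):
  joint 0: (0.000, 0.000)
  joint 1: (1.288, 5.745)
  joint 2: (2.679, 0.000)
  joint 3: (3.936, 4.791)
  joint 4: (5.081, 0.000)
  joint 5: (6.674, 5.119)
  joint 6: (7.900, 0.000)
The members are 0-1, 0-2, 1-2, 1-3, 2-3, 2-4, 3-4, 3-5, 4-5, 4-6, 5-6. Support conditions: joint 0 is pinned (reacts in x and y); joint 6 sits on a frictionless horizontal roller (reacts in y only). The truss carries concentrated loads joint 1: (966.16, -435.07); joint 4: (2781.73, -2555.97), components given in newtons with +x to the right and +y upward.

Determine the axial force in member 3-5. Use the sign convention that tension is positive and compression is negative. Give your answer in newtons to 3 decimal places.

N=7 nodes, M=11 members, R=3 reactions → 2N=14, M+R=14
member 0 (0-1): L=5.8876, (cx,cy)=(0.2188,0.9758)
member 1 (0-2): L=2.6790, (cx,cy)=(1.0000,0.0000)
member 2 (1-2): L=5.9110, (cx,cy)=(0.2353,-0.9719)
member 3 (1-3): L=2.8146, (cx,cy)=(0.9408,-0.3389)
member 4 (2-3): L=4.9532, (cx,cy)=(0.2538,0.9673)
member 5 (2-4): L=2.4020, (cx,cy)=(1.0000,0.0000)
member 6 (3-4): L=4.9259, (cx,cy)=(0.2324,-0.9726)
member 7 (3-5): L=2.7576, (cx,cy)=(0.9929,0.1189)
member 8 (4-5): L=5.3611, (cx,cy)=(0.2971,0.9548)
member 9 (4-6): L=2.8190, (cx,cy)=(1.0000,0.0000)
member 10 (5-6): L=5.2638, (cx,cy)=(0.2329,-0.9725)
solve A·x = −loads:
  F[0-1] = -587.8301 N (compression)
  F[0-2] = +3876.4863 N (tension)
  F[1-2] = +600.7323 N (tension)
  F[1-3] = -1313.8981 N (compression)
  F[2-3] = -603.6230 N (compression)
  F[2-4] = +4171.0391 N (tension)
  F[3-4] = -27.8987 N (compression)
  F[3-5] = -1392.7113 N (compression)
  F[4-5] = +2705.2905 N (tension)
  F[4-6] = +578.9787 N (tension)
  F[5-6] = -2485.8144 N (compression)
  Rx@0 = -3747.8900 N
  Ry@0 = +573.5915 N
  Ry@6 = +2417.4485 N

-1392.711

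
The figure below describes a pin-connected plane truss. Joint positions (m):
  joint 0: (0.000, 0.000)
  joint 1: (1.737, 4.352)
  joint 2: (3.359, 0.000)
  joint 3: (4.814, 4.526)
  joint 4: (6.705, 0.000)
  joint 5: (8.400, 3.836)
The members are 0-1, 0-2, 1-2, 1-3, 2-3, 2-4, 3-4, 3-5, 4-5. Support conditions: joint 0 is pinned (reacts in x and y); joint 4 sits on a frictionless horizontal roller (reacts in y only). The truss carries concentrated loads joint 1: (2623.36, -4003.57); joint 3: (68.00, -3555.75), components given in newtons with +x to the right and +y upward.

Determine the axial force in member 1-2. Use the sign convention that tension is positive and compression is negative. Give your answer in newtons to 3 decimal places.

N=6 nodes, M=9 members, R=3 reactions → 2N=12, M+R=12
member 0 (0-1): L=4.6858, (cx,cy)=(0.3707,0.9288)
member 1 (0-2): L=3.3590, (cx,cy)=(1.0000,0.0000)
member 2 (1-2): L=4.6444, (cx,cy)=(0.3492,-0.9370)
member 3 (1-3): L=3.0819, (cx,cy)=(0.9984,0.0565)
member 4 (2-3): L=4.7541, (cx,cy)=(0.3061,0.9520)
member 5 (2-4): L=3.3460, (cx,cy)=(1.0000,0.0000)
member 6 (3-4): L=4.9052, (cx,cy)=(0.3855,-0.9227)
member 7 (3-5): L=3.6518, (cx,cy)=(0.9820,-0.1889)
member 8 (4-5): L=4.1938, (cx,cy)=(0.4042,0.9147)
solve A·x = −loads:
  F[0-1] = -2390.9248 N (compression)
  F[0-2] = +3577.6554 N (tension)
  F[1-2] = -2070.9485 N (compression)
  F[1-3] = -2790.8591 N (compression)
  F[2-3] = +2038.3614 N (tension)
  F[2-4] = +2230.5670 N (tension)
  F[3-4] = -5785.9754 N (compression)
  F[3-5] = +0.0000 N (tension)
  F[4-5] = -0.0000 N (compression)
  Rx@0 = -2691.3600 N
  Ry@0 = +2220.5859 N
  Ry@4 = +5338.7341 N

-2070.949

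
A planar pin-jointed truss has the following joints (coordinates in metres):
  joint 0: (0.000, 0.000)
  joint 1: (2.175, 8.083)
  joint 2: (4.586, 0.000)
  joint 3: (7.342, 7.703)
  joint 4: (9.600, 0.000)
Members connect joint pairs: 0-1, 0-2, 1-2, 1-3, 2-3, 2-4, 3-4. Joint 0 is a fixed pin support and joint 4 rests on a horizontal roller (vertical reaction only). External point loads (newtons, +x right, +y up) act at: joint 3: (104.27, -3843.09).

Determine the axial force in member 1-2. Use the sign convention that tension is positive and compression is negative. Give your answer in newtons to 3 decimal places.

892.491

N=5 nodes, M=7 members, R=3 reactions → 2N=10, M+R=10
member 0 (0-1): L=8.3705, (cx,cy)=(0.2598,0.9657)
member 1 (0-2): L=4.5860, (cx,cy)=(1.0000,0.0000)
member 2 (1-2): L=8.4349, (cx,cy)=(0.2858,-0.9583)
member 3 (1-3): L=5.1810, (cx,cy)=(0.9973,-0.0733)
member 4 (2-3): L=8.1812, (cx,cy)=(0.3369,0.9416)
member 5 (2-4): L=5.0140, (cx,cy)=(1.0000,0.0000)
member 6 (3-4): L=8.0271, (cx,cy)=(0.2813,-0.9596)
solve A·x = −loads:
  F[0-1] = -849.4379 N (compression)
  F[0-2] = +324.9885 N (tension)
  F[1-2] = +892.4907 N (tension)
  F[1-3] = -477.1093 N (compression)
  F[2-3] = -908.3468 N (compression)
  F[2-4] = +886.0896 N (tension)
  F[3-4] = -3150.0238 N (compression)
  Rx@0 = -104.2700 N
  Ry@0 = +820.2610 N
  Ry@4 = +3022.8290 N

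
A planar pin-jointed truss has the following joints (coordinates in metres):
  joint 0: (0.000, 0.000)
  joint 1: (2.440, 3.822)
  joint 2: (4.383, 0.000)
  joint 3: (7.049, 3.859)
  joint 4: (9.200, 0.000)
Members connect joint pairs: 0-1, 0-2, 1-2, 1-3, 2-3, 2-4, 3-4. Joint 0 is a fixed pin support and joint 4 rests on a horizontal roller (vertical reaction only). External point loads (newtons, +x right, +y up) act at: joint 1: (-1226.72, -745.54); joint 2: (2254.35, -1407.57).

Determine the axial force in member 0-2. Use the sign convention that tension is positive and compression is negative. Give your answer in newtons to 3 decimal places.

N=5 nodes, M=7 members, R=3 reactions → 2N=10, M+R=10
member 0 (0-1): L=4.5345, (cx,cy)=(0.5381,0.8429)
member 1 (0-2): L=4.3830, (cx,cy)=(1.0000,0.0000)
member 2 (1-2): L=4.2875, (cx,cy)=(0.4532,-0.8914)
member 3 (1-3): L=4.6091, (cx,cy)=(1.0000,0.0080)
member 4 (2-3): L=4.6904, (cx,cy)=(0.5684,0.8228)
member 5 (2-4): L=4.8170, (cx,cy)=(1.0000,0.0000)
member 6 (3-4): L=4.4180, (cx,cy)=(0.4869,-0.8735)
solve A·x = −loads:
  F[0-1] = -2128.9128 N (compression)
  F[0-2] = +2173.2025 N (tension)
  F[1-2] = +1172.5794 N (tension)
  F[1-3] = -450.2500 N (compression)
  F[2-3] = +440.3600 N (tension)
  F[2-4] = +199.9347 N (tension)
  F[3-4] = -410.6511 N (compression)
  Rx@0 = -1027.6300 N
  Ry@0 = +1794.4173 N
  Ry@4 = +358.6927 N

2173.203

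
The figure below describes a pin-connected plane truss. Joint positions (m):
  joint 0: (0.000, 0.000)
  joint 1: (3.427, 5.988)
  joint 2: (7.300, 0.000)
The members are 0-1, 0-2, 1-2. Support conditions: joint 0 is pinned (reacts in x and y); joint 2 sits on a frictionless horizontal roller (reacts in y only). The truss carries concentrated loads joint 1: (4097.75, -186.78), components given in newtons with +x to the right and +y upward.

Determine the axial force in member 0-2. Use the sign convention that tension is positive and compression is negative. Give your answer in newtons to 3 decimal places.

2230.766

N=3 nodes, M=3 members, R=3 reactions → 2N=6, M+R=6
member 0 (0-1): L=6.8993, (cx,cy)=(0.4967,0.8679)
member 1 (0-2): L=7.3000, (cx,cy)=(1.0000,0.0000)
member 2 (1-2): L=7.1314, (cx,cy)=(0.5431,-0.8397)
solve A·x = −loads:
  F[0-1] = +3758.6512 N (tension)
  F[0-2] = +2230.7665 N (tension)
  F[1-2] = -4107.5123 N (compression)
  Rx@0 = -4097.7500 N
  Ry@0 = -3262.1819 N
  Ry@2 = +3448.9619 N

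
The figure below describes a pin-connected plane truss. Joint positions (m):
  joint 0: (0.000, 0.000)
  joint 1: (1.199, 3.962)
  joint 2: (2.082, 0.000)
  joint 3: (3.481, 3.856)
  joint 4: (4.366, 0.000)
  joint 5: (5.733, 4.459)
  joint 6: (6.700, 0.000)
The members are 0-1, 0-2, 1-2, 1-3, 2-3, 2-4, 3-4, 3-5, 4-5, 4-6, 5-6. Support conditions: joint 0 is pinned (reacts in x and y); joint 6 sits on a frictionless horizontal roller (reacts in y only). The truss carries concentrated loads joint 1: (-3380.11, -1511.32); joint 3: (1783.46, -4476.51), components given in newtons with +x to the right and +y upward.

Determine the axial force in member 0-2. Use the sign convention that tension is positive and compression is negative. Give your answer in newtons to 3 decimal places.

-276.002

N=7 nodes, M=11 members, R=3 reactions → 2N=14, M+R=14
member 0 (0-1): L=4.1394, (cx,cy)=(0.2897,0.9571)
member 1 (0-2): L=2.0820, (cx,cy)=(1.0000,0.0000)
member 2 (1-2): L=4.0592, (cx,cy)=(0.2175,-0.9761)
member 3 (1-3): L=2.2845, (cx,cy)=(0.9989,-0.0464)
member 4 (2-3): L=4.1019, (cx,cy)=(0.3411,0.9400)
member 5 (2-4): L=2.2840, (cx,cy)=(1.0000,0.0000)
member 6 (3-4): L=3.9563, (cx,cy)=(0.2237,-0.9747)
member 7 (3-5): L=2.3313, (cx,cy)=(0.9660,0.2587)
member 8 (4-5): L=4.6638, (cx,cy)=(0.2931,0.9561)
member 9 (4-6): L=2.3340, (cx,cy)=(1.0000,0.0000)
member 10 (5-6): L=4.5626, (cx,cy)=(0.2119,-0.9773)
solve A·x = −loads:
  F[0-1] = -4559.4283 N (compression)
  F[0-2] = -276.0024 N (compression)
  F[1-2] = +2854.1789 N (tension)
  F[1-3] = +1440.1430 N (tension)
  F[2-3] = -2963.5172 N (compression)
  F[2-4] = +1355.5990 N (tension)
  F[3-4] = -1920.4689 N (compression)
  F[3-5] = -958.6180 N (compression)
  F[4-5] = +1957.7884 N (tension)
  F[4-6] = +352.1570 N (tension)
  F[5-6] = -1661.6017 N (compression)
  Rx@0 = +1596.6500 N
  Ry@0 = +4363.9748 N
  Ry@6 = +1623.8552 N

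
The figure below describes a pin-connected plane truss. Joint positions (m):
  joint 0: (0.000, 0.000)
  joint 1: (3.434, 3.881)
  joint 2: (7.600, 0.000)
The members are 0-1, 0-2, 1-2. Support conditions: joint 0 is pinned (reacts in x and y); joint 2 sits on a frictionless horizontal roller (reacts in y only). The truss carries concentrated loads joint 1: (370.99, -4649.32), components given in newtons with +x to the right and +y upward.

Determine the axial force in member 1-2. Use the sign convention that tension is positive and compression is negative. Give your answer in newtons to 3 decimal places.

N=3 nodes, M=3 members, R=3 reactions → 2N=6, M+R=6
member 0 (0-1): L=5.1821, (cx,cy)=(0.6627,0.7489)
member 1 (0-2): L=7.6000, (cx,cy)=(1.0000,0.0000)
member 2 (1-2): L=5.6937, (cx,cy)=(0.7317,-0.6816)
solve A·x = −loads:
  F[0-1] = -3150.0227 N (compression)
  F[0-2] = +2458.3882 N (tension)
  F[1-2] = -3359.8695 N (compression)
  Rx@0 = -370.9900 N
  Ry@0 = +2359.1125 N
  Ry@2 = +2290.2075 N

-3359.869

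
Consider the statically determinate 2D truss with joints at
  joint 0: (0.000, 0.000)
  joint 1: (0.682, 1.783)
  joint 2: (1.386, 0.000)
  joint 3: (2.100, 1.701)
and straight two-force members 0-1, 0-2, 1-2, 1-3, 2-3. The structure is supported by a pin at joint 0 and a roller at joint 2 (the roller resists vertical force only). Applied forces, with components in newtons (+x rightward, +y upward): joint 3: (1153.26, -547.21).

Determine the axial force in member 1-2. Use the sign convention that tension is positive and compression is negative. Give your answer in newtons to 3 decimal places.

N=4 nodes, M=5 members, R=3 reactions → 2N=8, M+R=8
member 0 (0-1): L=1.9090, (cx,cy)=(0.3573,0.9340)
member 1 (0-2): L=1.3860, (cx,cy)=(1.0000,0.0000)
member 2 (1-2): L=1.9170, (cx,cy)=(0.3672,-0.9301)
member 3 (1-3): L=1.4204, (cx,cy)=(0.9983,-0.0577)
member 4 (2-3): L=1.8448, (cx,cy)=(0.3870,0.9221)
solve A·x = −loads:
  F[0-1] = +1817.1847 N (tension)
  F[0-2] = +504.0554 N (tension)
  F[1-2] = -1908.7151 N (compression)
  F[1-3] = +1352.4352 N (tension)
  F[2-3] = -508.7849 N (compression)
  Rx@0 = -1153.2600 N
  Ry@0 = -1697.2606 N
  Ry@2 = +2244.4706 N

-1908.715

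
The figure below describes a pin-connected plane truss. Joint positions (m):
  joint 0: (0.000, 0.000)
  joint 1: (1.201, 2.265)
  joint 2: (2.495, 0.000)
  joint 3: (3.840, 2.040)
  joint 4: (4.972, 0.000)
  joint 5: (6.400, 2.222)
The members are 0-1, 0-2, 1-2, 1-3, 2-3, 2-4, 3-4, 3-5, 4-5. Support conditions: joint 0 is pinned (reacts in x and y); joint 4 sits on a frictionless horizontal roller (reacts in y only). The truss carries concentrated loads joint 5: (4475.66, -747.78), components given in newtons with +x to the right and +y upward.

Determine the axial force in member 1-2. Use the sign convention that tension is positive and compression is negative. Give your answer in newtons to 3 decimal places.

-2802.780

N=6 nodes, M=9 members, R=3 reactions → 2N=12, M+R=12
member 0 (0-1): L=2.5637, (cx,cy)=(0.4685,0.8835)
member 1 (0-2): L=2.4950, (cx,cy)=(1.0000,0.0000)
member 2 (1-2): L=2.6086, (cx,cy)=(0.4961,-0.8683)
member 3 (1-3): L=2.6486, (cx,cy)=(0.9964,-0.0850)
member 4 (2-3): L=2.4435, (cx,cy)=(0.5504,0.8349)
member 5 (2-4): L=2.4770, (cx,cy)=(1.0000,0.0000)
member 6 (3-4): L=2.3330, (cx,cy)=(0.4852,-0.8744)
member 7 (3-5): L=2.5665, (cx,cy)=(0.9975,0.0709)
member 8 (4-5): L=2.6413, (cx,cy)=(0.5406,0.8413)
solve A·x = −loads:
  F[0-1] = +2507.0660 N (tension)
  F[0-2] = +3301.1971 N (tension)
  F[1-2] = -2802.7800 N (compression)
  F[1-3] = +2574.1049 N (tension)
  F[2-3] = +2914.9674 N (tension)
  F[2-4] = +306.3367 N (tension)
  F[3-4] = -2110.8493 N (compression)
  F[3-5] = +5206.6287 N (tension)
  F[4-5] = -1327.7906 N (compression)
  Rx@0 = -4475.6600 N
  Ry@0 = -2214.9530 N
  Ry@4 = +2962.7330 N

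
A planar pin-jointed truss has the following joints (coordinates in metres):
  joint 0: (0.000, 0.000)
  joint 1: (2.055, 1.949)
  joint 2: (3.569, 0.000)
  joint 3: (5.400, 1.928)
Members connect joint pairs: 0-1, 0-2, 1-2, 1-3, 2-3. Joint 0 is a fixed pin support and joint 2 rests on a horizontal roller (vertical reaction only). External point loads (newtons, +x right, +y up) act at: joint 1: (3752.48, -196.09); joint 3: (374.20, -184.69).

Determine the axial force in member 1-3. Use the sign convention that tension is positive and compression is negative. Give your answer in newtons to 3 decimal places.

N=4 nodes, M=5 members, R=3 reactions → 2N=8, M+R=8
member 0 (0-1): L=2.8322, (cx,cy)=(0.7256,0.6881)
member 1 (0-2): L=3.5690, (cx,cy)=(1.0000,0.0000)
member 2 (1-2): L=2.4680, (cx,cy)=(0.6135,-0.7897)
member 3 (1-3): L=3.3451, (cx,cy)=(1.0000,-0.0063)
member 4 (2-3): L=2.6589, (cx,cy)=(0.6886,0.7251)
solve A·x = −loads:
  F[0-1] = +3288.4162 N (tension)
  F[0-2] = +1740.6967 N (tension)
  F[1-2] = -3118.0942 N (compression)
  F[1-3] = +546.3514 N (tension)
  F[2-3] = -249.9752 N (compression)
  Rx@0 = -4126.6800 N
  Ry@0 = -2262.9107 N
  Ry@2 = +2643.6907 N

546.351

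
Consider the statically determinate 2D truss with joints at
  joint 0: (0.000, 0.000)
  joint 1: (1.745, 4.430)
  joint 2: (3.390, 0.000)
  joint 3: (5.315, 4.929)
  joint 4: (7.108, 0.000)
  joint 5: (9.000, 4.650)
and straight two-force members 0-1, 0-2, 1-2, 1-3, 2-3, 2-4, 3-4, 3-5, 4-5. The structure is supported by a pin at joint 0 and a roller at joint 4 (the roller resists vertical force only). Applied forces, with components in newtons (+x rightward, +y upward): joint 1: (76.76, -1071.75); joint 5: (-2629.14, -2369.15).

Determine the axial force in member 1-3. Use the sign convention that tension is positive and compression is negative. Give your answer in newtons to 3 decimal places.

-1050.690

N=6 nodes, M=9 members, R=3 reactions → 2N=12, M+R=12
member 0 (0-1): L=4.7613, (cx,cy)=(0.3665,0.9304)
member 1 (0-2): L=3.3900, (cx,cy)=(1.0000,0.0000)
member 2 (1-2): L=4.7256, (cx,cy)=(0.3481,-0.9375)
member 3 (1-3): L=3.6047, (cx,cy)=(0.9904,0.1384)
member 4 (2-3): L=5.2916, (cx,cy)=(0.3638,0.9315)
member 5 (2-4): L=3.7180, (cx,cy)=(1.0000,0.0000)
member 6 (3-4): L=5.2450, (cx,cy)=(0.3419,-0.9398)
member 7 (3-5): L=3.6955, (cx,cy)=(0.9971,-0.0755)
member 8 (4-5): L=5.0202, (cx,cy)=(0.3769,0.9263)
solve A·x = −loads:
  F[0-1] = -1988.5048 N (compression)
  F[0-2] = -1823.5990 N (compression)
  F[1-2] = +675.1749 N (tension)
  F[1-3] = -1050.6898 N (compression)
  F[2-3] = -679.5040 N (compression)
  F[2-4] = -1341.3716 N (compression)
  F[3-4] = +958.4416 N (tension)
  F[3-5] = -1620.0353 N (compression)
  F[4-5] = -2689.7957 N (compression)
  Rx@0 = +2552.3800 N
  Ry@0 = +1850.1432 N
  Ry@4 = +1590.7568 N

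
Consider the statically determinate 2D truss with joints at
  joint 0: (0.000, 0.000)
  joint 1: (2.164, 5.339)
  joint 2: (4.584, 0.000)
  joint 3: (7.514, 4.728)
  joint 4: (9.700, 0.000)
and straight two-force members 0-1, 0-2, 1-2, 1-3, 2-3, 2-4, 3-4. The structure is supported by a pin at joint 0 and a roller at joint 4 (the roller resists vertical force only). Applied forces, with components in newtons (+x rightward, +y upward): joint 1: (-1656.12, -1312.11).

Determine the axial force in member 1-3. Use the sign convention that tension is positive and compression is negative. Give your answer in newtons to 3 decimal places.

N=5 nodes, M=7 members, R=3 reactions → 2N=10, M+R=10
member 0 (0-1): L=5.7609, (cx,cy)=(0.3756,0.9268)
member 1 (0-2): L=4.5840, (cx,cy)=(1.0000,0.0000)
member 2 (1-2): L=5.8619, (cx,cy)=(0.4128,-0.9108)
member 3 (1-3): L=5.3848, (cx,cy)=(0.9935,-0.1135)
member 4 (2-3): L=5.5623, (cx,cy)=(0.5268,0.8500)
member 5 (2-4): L=5.1160, (cx,cy)=(1.0000,0.0000)
member 6 (3-4): L=5.2089, (cx,cy)=(0.4197,-0.9077)
solve A·x = −loads:
  F[0-1] = -2083.5189 N (compression)
  F[0-2] = -873.4740 N (compression)
  F[1-2] = +601.0162 N (tension)
  F[1-3] = +629.4162 N (tension)
  F[2-3] = -644.0002 N (compression)
  F[2-4] = -286.1157 N (compression)
  F[3-4] = +681.7688 N (tension)
  Rx@0 = +1656.1200 N
  Ry@0 = +1930.9367 N
  Ry@4 = -618.8267 N

629.416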